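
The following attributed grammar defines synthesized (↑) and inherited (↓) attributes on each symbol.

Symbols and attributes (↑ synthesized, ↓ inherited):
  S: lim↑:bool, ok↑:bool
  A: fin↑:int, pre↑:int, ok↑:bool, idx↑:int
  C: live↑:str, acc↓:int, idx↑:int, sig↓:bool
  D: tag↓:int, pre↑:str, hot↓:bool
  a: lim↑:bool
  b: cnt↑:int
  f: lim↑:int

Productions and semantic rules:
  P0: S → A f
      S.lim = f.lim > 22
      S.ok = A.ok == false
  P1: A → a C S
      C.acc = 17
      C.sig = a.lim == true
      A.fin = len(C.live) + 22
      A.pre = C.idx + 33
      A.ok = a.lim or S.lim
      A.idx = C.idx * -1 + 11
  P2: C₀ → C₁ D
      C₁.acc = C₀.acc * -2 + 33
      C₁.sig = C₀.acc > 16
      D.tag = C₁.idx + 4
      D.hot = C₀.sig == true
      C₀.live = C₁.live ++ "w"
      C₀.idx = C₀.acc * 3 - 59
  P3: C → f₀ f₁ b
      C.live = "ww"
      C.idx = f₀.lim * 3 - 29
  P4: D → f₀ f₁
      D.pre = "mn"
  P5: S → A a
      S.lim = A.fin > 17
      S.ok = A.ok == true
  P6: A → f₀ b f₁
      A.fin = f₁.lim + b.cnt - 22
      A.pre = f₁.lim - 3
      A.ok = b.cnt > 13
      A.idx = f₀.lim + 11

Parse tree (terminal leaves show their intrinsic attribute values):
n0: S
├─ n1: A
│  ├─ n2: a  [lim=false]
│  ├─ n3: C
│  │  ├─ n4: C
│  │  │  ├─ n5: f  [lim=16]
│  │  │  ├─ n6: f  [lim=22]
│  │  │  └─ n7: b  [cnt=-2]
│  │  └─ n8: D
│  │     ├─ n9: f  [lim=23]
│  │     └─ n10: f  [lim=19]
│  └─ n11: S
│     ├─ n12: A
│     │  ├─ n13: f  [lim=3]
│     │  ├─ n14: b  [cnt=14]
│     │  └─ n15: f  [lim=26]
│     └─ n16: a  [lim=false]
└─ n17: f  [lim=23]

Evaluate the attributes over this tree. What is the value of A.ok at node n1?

true

1. n2.lim = false  [terminal]
2. n3.acc = 17  [17]
3. n3.sig = false  [a.lim == true]
4. n4.acc = -1  [C₀.acc * -2 + 33]
5. n4.sig = true  [C₀.acc > 16]
6. n5.lim = 16  [terminal]
7. n6.lim = 22  [terminal]
8. n7.cnt = -2  [terminal]
9. n4.live = "ww"  ["ww"]
10. n4.idx = 19  [f₀.lim * 3 - 29]
11. n8.tag = 23  [C₁.idx + 4]
12. n8.hot = false  [C₀.sig == true]
13. n9.lim = 23  [terminal]
14. n10.lim = 19  [terminal]
15. n8.pre = "mn"  ["mn"]
16. n3.live = "www"  [C₁.live ++ "w"]
17. n3.idx = -8  [C₀.acc * 3 - 59]
18. n13.lim = 3  [terminal]
19. n14.cnt = 14  [terminal]
20. n15.lim = 26  [terminal]
21. n12.fin = 18  [f₁.lim + b.cnt - 22]
22. n12.pre = 23  [f₁.lim - 3]
23. n12.ok = true  [b.cnt > 13]
24. n12.idx = 14  [f₀.lim + 11]
25. n16.lim = false  [terminal]
26. n11.lim = true  [A.fin > 17]
27. n11.ok = true  [A.ok == true]
28. n1.fin = 25  [len(C.live) + 22]
29. n1.pre = 25  [C.idx + 33]
30. n1.ok = true  [a.lim or S.lim]
31. n1.idx = 19  [C.idx * -1 + 11]
32. n17.lim = 23  [terminal]
33. n0.lim = true  [f.lim > 22]
34. n0.ok = false  [A.ok == false]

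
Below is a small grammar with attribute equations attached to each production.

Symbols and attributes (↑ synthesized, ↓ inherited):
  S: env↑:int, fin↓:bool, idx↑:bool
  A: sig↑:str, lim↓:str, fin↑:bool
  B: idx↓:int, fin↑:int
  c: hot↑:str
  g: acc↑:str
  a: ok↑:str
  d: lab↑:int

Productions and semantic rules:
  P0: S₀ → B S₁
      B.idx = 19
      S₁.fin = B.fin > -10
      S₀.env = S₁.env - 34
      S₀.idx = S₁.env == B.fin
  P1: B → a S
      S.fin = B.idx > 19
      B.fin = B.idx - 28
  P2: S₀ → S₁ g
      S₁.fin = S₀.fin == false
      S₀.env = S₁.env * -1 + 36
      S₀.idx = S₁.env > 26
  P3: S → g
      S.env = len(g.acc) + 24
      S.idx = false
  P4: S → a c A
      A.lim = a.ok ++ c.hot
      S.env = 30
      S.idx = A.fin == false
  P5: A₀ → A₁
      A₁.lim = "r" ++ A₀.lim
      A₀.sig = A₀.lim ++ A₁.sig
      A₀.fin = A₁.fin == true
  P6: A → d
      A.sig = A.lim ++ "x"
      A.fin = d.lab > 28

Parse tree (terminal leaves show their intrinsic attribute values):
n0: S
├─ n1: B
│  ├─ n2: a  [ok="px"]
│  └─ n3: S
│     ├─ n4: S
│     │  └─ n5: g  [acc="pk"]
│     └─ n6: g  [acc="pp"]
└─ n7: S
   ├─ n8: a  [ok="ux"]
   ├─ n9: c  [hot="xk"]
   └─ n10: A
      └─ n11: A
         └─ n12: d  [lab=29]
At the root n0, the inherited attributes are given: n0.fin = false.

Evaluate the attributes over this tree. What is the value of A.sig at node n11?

"ruxxkx"

1. n0.fin = false  [given at root]
2. n1.idx = 19  [19]
3. n2.ok = "px"  [terminal]
4. n3.fin = false  [B.idx > 19]
5. n4.fin = true  [S₀.fin == false]
6. n5.acc = "pk"  [terminal]
7. n4.env = 26  [len(g.acc) + 24]
8. n4.idx = false  [false]
9. n6.acc = "pp"  [terminal]
10. n3.env = 10  [S₁.env * -1 + 36]
11. n3.idx = false  [S₁.env > 26]
12. n1.fin = -9  [B.idx - 28]
13. n7.fin = true  [B.fin > -10]
14. n8.ok = "ux"  [terminal]
15. n9.hot = "xk"  [terminal]
16. n10.lim = "uxxk"  [a.ok ++ c.hot]
17. n11.lim = "ruxxk"  ["r" ++ A₀.lim]
18. n12.lab = 29  [terminal]
19. n11.sig = "ruxxkx"  [A.lim ++ "x"]
20. n11.fin = true  [d.lab > 28]
21. n10.sig = "uxxkruxxkx"  [A₀.lim ++ A₁.sig]
22. n10.fin = true  [A₁.fin == true]
23. n7.env = 30  [30]
24. n7.idx = false  [A.fin == false]
25. n0.env = -4  [S₁.env - 34]
26. n0.idx = false  [S₁.env == B.fin]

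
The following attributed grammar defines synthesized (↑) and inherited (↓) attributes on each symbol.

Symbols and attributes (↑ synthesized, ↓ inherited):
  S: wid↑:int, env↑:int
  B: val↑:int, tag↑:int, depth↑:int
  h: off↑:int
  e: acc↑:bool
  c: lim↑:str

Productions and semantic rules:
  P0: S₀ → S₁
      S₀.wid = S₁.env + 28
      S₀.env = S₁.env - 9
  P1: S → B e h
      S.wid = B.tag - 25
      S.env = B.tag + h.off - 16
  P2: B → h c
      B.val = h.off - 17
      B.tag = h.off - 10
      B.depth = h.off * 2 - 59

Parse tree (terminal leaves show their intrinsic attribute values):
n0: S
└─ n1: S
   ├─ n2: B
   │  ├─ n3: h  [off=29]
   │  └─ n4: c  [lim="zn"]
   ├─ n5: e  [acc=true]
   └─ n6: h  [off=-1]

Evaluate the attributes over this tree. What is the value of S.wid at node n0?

30

1. n3.off = 29  [terminal]
2. n4.lim = "zn"  [terminal]
3. n2.val = 12  [h.off - 17]
4. n2.tag = 19  [h.off - 10]
5. n2.depth = -1  [h.off * 2 - 59]
6. n5.acc = true  [terminal]
7. n6.off = -1  [terminal]
8. n1.wid = -6  [B.tag - 25]
9. n1.env = 2  [B.tag + h.off - 16]
10. n0.wid = 30  [S₁.env + 28]
11. n0.env = -7  [S₁.env - 9]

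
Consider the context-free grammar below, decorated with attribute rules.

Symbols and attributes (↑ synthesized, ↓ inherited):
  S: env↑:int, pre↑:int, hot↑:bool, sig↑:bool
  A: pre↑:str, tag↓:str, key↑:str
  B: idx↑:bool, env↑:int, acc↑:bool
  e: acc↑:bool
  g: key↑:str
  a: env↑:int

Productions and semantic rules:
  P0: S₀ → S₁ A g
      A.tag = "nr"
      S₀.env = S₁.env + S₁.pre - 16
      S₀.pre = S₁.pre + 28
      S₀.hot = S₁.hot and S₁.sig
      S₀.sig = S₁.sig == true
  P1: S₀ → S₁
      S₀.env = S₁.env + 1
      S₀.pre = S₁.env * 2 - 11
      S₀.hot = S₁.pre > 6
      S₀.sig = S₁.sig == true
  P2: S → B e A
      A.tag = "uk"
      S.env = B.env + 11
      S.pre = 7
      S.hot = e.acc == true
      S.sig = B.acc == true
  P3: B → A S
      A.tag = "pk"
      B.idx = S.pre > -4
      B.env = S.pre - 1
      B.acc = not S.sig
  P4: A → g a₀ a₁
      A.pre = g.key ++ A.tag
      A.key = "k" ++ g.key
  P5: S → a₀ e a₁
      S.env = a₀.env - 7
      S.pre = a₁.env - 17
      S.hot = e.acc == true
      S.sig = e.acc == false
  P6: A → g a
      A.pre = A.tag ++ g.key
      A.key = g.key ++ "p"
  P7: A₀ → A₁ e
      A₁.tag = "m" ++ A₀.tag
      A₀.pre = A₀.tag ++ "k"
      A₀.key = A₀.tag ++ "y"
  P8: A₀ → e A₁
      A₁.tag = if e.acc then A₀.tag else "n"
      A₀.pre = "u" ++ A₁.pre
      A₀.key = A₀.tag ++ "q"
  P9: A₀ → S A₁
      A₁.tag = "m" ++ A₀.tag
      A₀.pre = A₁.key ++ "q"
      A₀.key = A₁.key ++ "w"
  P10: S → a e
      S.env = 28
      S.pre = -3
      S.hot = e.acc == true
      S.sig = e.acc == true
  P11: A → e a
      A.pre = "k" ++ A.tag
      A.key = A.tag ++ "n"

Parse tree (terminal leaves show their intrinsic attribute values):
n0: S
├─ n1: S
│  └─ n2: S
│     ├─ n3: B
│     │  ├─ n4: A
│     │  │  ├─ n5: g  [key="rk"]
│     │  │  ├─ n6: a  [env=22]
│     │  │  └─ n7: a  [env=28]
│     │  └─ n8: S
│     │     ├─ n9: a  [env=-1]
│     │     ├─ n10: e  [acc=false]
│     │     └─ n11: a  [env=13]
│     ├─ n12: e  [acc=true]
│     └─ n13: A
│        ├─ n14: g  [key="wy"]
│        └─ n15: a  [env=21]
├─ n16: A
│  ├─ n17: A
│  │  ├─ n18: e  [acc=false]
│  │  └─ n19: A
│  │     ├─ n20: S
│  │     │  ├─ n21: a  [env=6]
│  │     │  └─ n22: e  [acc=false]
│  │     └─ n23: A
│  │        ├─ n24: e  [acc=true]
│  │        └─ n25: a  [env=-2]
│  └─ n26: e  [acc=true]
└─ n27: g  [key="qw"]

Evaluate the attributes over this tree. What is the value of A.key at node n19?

"mnnw"

1. n4.tag = "pk"  ["pk"]
2. n5.key = "rk"  [terminal]
3. n6.env = 22  [terminal]
4. n7.env = 28  [terminal]
5. n4.pre = "rkpk"  [g.key ++ A.tag]
6. n4.key = "krk"  ["k" ++ g.key]
7. n9.env = -1  [terminal]
8. n10.acc = false  [terminal]
9. n11.env = 13  [terminal]
10. n8.env = -8  [a₀.env - 7]
11. n8.pre = -4  [a₁.env - 17]
12. n8.hot = false  [e.acc == true]
13. n8.sig = true  [e.acc == false]
14. n3.idx = false  [S.pre > -4]
15. n3.env = -5  [S.pre - 1]
16. n3.acc = false  [not S.sig]
17. n12.acc = true  [terminal]
18. n13.tag = "uk"  ["uk"]
19. n14.key = "wy"  [terminal]
20. n15.env = 21  [terminal]
21. n13.pre = "ukwy"  [A.tag ++ g.key]
22. n13.key = "wyp"  [g.key ++ "p"]
23. n2.env = 6  [B.env + 11]
24. n2.pre = 7  [7]
25. n2.hot = true  [e.acc == true]
26. n2.sig = false  [B.acc == true]
27. n1.env = 7  [S₁.env + 1]
28. n1.pre = 1  [S₁.env * 2 - 11]
29. n1.hot = true  [S₁.pre > 6]
30. n1.sig = false  [S₁.sig == true]
31. n16.tag = "nr"  ["nr"]
32. n17.tag = "mnr"  ["m" ++ A₀.tag]
33. n18.acc = false  [terminal]
34. n19.tag = "n"  [if e.acc then A₀.tag else "n"]
35. n21.env = 6  [terminal]
36. n22.acc = false  [terminal]
37. n20.env = 28  [28]
38. n20.pre = -3  [-3]
39. n20.hot = false  [e.acc == true]
40. n20.sig = false  [e.acc == true]
41. n23.tag = "mn"  ["m" ++ A₀.tag]
42. n24.acc = true  [terminal]
43. n25.env = -2  [terminal]
44. n23.pre = "kmn"  ["k" ++ A.tag]
45. n23.key = "mnn"  [A.tag ++ "n"]
46. n19.pre = "mnnq"  [A₁.key ++ "q"]
47. n19.key = "mnnw"  [A₁.key ++ "w"]
48. n17.pre = "umnnq"  ["u" ++ A₁.pre]
49. n17.key = "mnrq"  [A₀.tag ++ "q"]
50. n26.acc = true  [terminal]
51. n16.pre = "nrk"  [A₀.tag ++ "k"]
52. n16.key = "nry"  [A₀.tag ++ "y"]
53. n27.key = "qw"  [terminal]
54. n0.env = -8  [S₁.env + S₁.pre - 16]
55. n0.pre = 29  [S₁.pre + 28]
56. n0.hot = false  [S₁.hot and S₁.sig]
57. n0.sig = false  [S₁.sig == true]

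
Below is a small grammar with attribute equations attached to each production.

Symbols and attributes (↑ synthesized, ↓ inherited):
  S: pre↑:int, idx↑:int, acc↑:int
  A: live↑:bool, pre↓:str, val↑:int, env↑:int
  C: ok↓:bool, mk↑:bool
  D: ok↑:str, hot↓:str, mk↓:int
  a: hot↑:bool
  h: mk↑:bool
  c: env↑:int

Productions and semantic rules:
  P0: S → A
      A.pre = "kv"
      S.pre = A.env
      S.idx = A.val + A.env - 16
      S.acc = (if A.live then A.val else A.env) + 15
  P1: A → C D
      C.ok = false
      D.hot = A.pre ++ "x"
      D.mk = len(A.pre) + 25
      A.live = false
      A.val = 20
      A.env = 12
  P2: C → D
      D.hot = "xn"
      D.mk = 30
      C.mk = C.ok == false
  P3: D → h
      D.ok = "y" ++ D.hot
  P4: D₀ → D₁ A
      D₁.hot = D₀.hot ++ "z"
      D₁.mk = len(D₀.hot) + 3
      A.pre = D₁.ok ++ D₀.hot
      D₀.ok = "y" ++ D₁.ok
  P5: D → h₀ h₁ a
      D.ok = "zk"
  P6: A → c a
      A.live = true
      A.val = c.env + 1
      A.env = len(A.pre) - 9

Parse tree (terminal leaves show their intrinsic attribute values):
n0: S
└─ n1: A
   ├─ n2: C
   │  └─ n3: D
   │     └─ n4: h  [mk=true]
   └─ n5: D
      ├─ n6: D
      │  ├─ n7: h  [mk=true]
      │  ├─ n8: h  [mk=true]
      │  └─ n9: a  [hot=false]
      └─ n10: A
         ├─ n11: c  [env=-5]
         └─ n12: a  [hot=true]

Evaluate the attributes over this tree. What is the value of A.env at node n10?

-4

1. n1.pre = "kv"  ["kv"]
2. n2.ok = false  [false]
3. n3.hot = "xn"  ["xn"]
4. n3.mk = 30  [30]
5. n4.mk = true  [terminal]
6. n3.ok = "yxn"  ["y" ++ D.hot]
7. n2.mk = true  [C.ok == false]
8. n5.hot = "kvx"  [A.pre ++ "x"]
9. n5.mk = 27  [len(A.pre) + 25]
10. n6.hot = "kvxz"  [D₀.hot ++ "z"]
11. n6.mk = 6  [len(D₀.hot) + 3]
12. n7.mk = true  [terminal]
13. n8.mk = true  [terminal]
14. n9.hot = false  [terminal]
15. n6.ok = "zk"  ["zk"]
16. n10.pre = "zkkvx"  [D₁.ok ++ D₀.hot]
17. n11.env = -5  [terminal]
18. n12.hot = true  [terminal]
19. n10.live = true  [true]
20. n10.val = -4  [c.env + 1]
21. n10.env = -4  [len(A.pre) - 9]
22. n5.ok = "yzk"  ["y" ++ D₁.ok]
23. n1.live = false  [false]
24. n1.val = 20  [20]
25. n1.env = 12  [12]
26. n0.pre = 12  [A.env]
27. n0.idx = 16  [A.val + A.env - 16]
28. n0.acc = 27  [(if A.live then A.val else A.env) + 15]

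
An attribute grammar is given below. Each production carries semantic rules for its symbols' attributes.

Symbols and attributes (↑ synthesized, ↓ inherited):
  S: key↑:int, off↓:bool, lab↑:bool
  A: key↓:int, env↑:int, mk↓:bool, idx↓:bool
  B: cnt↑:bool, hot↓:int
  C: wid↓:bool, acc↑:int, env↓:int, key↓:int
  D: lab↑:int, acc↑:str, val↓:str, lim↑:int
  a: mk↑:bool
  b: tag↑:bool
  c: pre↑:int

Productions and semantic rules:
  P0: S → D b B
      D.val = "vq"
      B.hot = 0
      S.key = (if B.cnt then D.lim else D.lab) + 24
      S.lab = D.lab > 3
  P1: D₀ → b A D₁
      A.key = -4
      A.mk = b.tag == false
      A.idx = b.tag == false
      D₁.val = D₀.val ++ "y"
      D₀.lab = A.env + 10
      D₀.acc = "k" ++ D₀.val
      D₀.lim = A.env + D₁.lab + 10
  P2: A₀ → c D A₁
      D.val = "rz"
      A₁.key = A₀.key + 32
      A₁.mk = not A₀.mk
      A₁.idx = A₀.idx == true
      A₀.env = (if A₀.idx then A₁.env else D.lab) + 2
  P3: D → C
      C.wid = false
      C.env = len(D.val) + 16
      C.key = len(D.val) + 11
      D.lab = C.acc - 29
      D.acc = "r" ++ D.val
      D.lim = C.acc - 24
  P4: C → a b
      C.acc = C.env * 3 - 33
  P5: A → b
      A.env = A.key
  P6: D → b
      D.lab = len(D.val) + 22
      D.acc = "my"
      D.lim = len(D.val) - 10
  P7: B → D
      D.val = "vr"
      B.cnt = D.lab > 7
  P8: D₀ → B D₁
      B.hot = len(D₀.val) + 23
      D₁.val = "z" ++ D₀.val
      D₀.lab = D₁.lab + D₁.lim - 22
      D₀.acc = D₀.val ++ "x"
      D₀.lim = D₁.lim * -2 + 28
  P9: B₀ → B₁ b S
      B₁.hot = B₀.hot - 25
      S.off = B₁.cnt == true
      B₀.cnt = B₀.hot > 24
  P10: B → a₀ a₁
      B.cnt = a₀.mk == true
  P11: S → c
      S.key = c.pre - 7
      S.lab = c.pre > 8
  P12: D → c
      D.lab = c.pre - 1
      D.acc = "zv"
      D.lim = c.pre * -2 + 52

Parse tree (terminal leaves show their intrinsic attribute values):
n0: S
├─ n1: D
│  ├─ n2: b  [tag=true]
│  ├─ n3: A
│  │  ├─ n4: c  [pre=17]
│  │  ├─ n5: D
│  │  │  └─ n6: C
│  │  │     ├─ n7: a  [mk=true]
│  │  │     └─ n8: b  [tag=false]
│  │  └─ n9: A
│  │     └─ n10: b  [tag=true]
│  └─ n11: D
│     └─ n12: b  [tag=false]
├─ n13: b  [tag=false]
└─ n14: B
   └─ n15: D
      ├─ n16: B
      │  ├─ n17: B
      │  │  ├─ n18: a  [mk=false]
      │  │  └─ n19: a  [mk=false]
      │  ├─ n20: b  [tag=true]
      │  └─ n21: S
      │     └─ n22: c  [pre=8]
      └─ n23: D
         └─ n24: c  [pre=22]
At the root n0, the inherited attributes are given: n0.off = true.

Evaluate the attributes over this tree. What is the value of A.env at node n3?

-6

1. n0.off = true  [given at root]
2. n1.val = "vq"  ["vq"]
3. n2.tag = true  [terminal]
4. n3.key = -4  [-4]
5. n3.mk = false  [b.tag == false]
6. n3.idx = false  [b.tag == false]
7. n4.pre = 17  [terminal]
8. n5.val = "rz"  ["rz"]
9. n6.wid = false  [false]
10. n6.env = 18  [len(D.val) + 16]
11. n6.key = 13  [len(D.val) + 11]
12. n7.mk = true  [terminal]
13. n8.tag = false  [terminal]
14. n6.acc = 21  [C.env * 3 - 33]
15. n5.lab = -8  [C.acc - 29]
16. n5.acc = "rrz"  ["r" ++ D.val]
17. n5.lim = -3  [C.acc - 24]
18. n9.key = 28  [A₀.key + 32]
19. n9.mk = true  [not A₀.mk]
20. n9.idx = false  [A₀.idx == true]
21. n10.tag = true  [terminal]
22. n9.env = 28  [A.key]
23. n3.env = -6  [(if A₀.idx then A₁.env else D.lab) + 2]
24. n11.val = "vqy"  [D₀.val ++ "y"]
25. n12.tag = false  [terminal]
26. n11.lab = 25  [len(D.val) + 22]
27. n11.acc = "my"  ["my"]
28. n11.lim = -7  [len(D.val) - 10]
29. n1.lab = 4  [A.env + 10]
30. n1.acc = "kvq"  ["k" ++ D₀.val]
31. n1.lim = 29  [A.env + D₁.lab + 10]
32. n13.tag = false  [terminal]
33. n14.hot = 0  [0]
34. n15.val = "vr"  ["vr"]
35. n16.hot = 25  [len(D₀.val) + 23]
36. n17.hot = 0  [B₀.hot - 25]
37. n18.mk = false  [terminal]
38. n19.mk = false  [terminal]
39. n17.cnt = false  [a₀.mk == true]
40. n20.tag = true  [terminal]
41. n21.off = false  [B₁.cnt == true]
42. n22.pre = 8  [terminal]
43. n21.key = 1  [c.pre - 7]
44. n21.lab = false  [c.pre > 8]
45. n16.cnt = true  [B₀.hot > 24]
46. n23.val = "zvr"  ["z" ++ D₀.val]
47. n24.pre = 22  [terminal]
48. n23.lab = 21  [c.pre - 1]
49. n23.acc = "zv"  ["zv"]
50. n23.lim = 8  [c.pre * -2 + 52]
51. n15.lab = 7  [D₁.lab + D₁.lim - 22]
52. n15.acc = "vrx"  [D₀.val ++ "x"]
53. n15.lim = 12  [D₁.lim * -2 + 28]
54. n14.cnt = false  [D.lab > 7]
55. n0.key = 28  [(if B.cnt then D.lim else D.lab) + 24]
56. n0.lab = true  [D.lab > 3]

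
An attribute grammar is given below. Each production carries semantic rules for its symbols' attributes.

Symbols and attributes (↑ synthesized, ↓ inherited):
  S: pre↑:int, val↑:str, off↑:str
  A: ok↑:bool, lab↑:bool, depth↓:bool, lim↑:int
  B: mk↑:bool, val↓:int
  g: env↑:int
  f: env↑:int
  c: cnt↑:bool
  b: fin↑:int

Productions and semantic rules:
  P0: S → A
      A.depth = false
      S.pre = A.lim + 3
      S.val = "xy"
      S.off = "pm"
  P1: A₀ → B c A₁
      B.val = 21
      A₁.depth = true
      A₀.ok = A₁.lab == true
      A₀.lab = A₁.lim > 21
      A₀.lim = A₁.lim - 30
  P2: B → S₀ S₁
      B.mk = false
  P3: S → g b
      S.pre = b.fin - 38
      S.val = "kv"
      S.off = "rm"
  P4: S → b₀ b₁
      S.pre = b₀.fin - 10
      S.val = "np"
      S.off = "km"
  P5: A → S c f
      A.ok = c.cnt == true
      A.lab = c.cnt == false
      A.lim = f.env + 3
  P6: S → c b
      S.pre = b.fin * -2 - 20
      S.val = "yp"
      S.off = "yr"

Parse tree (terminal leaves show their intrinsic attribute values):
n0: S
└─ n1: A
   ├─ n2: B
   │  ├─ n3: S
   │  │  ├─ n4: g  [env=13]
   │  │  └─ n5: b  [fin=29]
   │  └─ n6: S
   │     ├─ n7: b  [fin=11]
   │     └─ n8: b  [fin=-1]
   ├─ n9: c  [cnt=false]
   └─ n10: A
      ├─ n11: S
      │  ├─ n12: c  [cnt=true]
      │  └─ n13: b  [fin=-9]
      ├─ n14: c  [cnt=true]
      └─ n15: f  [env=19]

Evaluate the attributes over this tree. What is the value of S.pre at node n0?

1. n1.depth = false  [false]
2. n2.val = 21  [21]
3. n4.env = 13  [terminal]
4. n5.fin = 29  [terminal]
5. n3.pre = -9  [b.fin - 38]
6. n3.val = "kv"  ["kv"]
7. n3.off = "rm"  ["rm"]
8. n7.fin = 11  [terminal]
9. n8.fin = -1  [terminal]
10. n6.pre = 1  [b₀.fin - 10]
11. n6.val = "np"  ["np"]
12. n6.off = "km"  ["km"]
13. n2.mk = false  [false]
14. n9.cnt = false  [terminal]
15. n10.depth = true  [true]
16. n12.cnt = true  [terminal]
17. n13.fin = -9  [terminal]
18. n11.pre = -2  [b.fin * -2 - 20]
19. n11.val = "yp"  ["yp"]
20. n11.off = "yr"  ["yr"]
21. n14.cnt = true  [terminal]
22. n15.env = 19  [terminal]
23. n10.ok = true  [c.cnt == true]
24. n10.lab = false  [c.cnt == false]
25. n10.lim = 22  [f.env + 3]
26. n1.ok = false  [A₁.lab == true]
27. n1.lab = true  [A₁.lim > 21]
28. n1.lim = -8  [A₁.lim - 30]
29. n0.pre = -5  [A.lim + 3]
30. n0.val = "xy"  ["xy"]
31. n0.off = "pm"  ["pm"]

-5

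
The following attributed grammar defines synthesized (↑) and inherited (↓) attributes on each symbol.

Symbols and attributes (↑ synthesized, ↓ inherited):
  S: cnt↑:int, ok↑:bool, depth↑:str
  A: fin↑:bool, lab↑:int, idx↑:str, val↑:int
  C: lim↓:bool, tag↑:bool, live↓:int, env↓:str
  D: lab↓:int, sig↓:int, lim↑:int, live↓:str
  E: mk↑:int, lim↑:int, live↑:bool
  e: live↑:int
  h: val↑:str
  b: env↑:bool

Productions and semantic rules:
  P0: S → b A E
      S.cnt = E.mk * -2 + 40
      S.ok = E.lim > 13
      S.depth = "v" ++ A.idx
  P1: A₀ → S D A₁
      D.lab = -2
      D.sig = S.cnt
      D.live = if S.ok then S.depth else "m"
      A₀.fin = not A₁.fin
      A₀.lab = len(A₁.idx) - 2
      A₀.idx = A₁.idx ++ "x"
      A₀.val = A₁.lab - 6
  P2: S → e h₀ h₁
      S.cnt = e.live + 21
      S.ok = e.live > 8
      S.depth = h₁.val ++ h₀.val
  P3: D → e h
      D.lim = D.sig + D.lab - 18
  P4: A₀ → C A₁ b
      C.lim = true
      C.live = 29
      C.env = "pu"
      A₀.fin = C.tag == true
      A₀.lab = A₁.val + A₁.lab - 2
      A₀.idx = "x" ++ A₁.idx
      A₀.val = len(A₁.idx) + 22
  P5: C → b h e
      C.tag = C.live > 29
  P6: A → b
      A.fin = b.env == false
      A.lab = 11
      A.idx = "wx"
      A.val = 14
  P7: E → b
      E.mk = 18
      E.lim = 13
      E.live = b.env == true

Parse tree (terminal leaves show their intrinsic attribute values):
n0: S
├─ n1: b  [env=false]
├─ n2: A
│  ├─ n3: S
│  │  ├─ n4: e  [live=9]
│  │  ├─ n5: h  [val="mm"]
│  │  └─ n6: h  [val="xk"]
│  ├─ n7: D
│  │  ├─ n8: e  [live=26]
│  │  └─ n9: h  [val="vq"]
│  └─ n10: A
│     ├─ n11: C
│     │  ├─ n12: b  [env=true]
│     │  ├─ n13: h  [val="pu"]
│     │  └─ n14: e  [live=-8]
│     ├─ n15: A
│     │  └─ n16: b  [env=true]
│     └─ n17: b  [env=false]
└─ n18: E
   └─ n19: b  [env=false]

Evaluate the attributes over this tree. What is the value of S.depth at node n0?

"vxwxx"

1. n1.env = false  [terminal]
2. n4.live = 9  [terminal]
3. n5.val = "mm"  [terminal]
4. n6.val = "xk"  [terminal]
5. n3.cnt = 30  [e.live + 21]
6. n3.ok = true  [e.live > 8]
7. n3.depth = "xkmm"  [h₁.val ++ h₀.val]
8. n7.lab = -2  [-2]
9. n7.sig = 30  [S.cnt]
10. n7.live = "xkmm"  [if S.ok then S.depth else "m"]
11. n8.live = 26  [terminal]
12. n9.val = "vq"  [terminal]
13. n7.lim = 10  [D.sig + D.lab - 18]
14. n11.lim = true  [true]
15. n11.live = 29  [29]
16. n11.env = "pu"  ["pu"]
17. n12.env = true  [terminal]
18. n13.val = "pu"  [terminal]
19. n14.live = -8  [terminal]
20. n11.tag = false  [C.live > 29]
21. n16.env = true  [terminal]
22. n15.fin = false  [b.env == false]
23. n15.lab = 11  [11]
24. n15.idx = "wx"  ["wx"]
25. n15.val = 14  [14]
26. n17.env = false  [terminal]
27. n10.fin = false  [C.tag == true]
28. n10.lab = 23  [A₁.val + A₁.lab - 2]
29. n10.idx = "xwx"  ["x" ++ A₁.idx]
30. n10.val = 24  [len(A₁.idx) + 22]
31. n2.fin = true  [not A₁.fin]
32. n2.lab = 1  [len(A₁.idx) - 2]
33. n2.idx = "xwxx"  [A₁.idx ++ "x"]
34. n2.val = 17  [A₁.lab - 6]
35. n19.env = false  [terminal]
36. n18.mk = 18  [18]
37. n18.lim = 13  [13]
38. n18.live = false  [b.env == true]
39. n0.cnt = 4  [E.mk * -2 + 40]
40. n0.ok = false  [E.lim > 13]
41. n0.depth = "vxwxx"  ["v" ++ A.idx]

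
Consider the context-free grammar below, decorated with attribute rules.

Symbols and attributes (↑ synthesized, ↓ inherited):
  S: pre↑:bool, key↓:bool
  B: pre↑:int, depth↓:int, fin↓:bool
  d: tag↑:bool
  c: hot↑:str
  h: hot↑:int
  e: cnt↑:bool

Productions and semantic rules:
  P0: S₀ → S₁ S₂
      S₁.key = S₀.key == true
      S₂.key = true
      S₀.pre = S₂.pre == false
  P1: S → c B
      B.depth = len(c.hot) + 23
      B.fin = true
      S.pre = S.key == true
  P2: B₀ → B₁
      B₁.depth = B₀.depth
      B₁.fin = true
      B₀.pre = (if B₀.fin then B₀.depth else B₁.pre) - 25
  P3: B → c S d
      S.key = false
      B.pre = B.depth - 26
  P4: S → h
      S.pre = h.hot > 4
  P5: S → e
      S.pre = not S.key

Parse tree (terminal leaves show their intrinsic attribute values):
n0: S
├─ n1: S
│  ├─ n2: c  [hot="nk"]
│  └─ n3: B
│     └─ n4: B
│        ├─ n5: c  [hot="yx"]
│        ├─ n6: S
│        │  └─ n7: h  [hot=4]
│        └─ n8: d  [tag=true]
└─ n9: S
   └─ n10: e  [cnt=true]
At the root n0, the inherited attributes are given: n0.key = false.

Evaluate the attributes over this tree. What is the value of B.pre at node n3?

0

1. n0.key = false  [given at root]
2. n1.key = false  [S₀.key == true]
3. n2.hot = "nk"  [terminal]
4. n3.depth = 25  [len(c.hot) + 23]
5. n3.fin = true  [true]
6. n4.depth = 25  [B₀.depth]
7. n4.fin = true  [true]
8. n5.hot = "yx"  [terminal]
9. n6.key = false  [false]
10. n7.hot = 4  [terminal]
11. n6.pre = false  [h.hot > 4]
12. n8.tag = true  [terminal]
13. n4.pre = -1  [B.depth - 26]
14. n3.pre = 0  [(if B₀.fin then B₀.depth else B₁.pre) - 25]
15. n1.pre = false  [S.key == true]
16. n9.key = true  [true]
17. n10.cnt = true  [terminal]
18. n9.pre = false  [not S.key]
19. n0.pre = true  [S₂.pre == false]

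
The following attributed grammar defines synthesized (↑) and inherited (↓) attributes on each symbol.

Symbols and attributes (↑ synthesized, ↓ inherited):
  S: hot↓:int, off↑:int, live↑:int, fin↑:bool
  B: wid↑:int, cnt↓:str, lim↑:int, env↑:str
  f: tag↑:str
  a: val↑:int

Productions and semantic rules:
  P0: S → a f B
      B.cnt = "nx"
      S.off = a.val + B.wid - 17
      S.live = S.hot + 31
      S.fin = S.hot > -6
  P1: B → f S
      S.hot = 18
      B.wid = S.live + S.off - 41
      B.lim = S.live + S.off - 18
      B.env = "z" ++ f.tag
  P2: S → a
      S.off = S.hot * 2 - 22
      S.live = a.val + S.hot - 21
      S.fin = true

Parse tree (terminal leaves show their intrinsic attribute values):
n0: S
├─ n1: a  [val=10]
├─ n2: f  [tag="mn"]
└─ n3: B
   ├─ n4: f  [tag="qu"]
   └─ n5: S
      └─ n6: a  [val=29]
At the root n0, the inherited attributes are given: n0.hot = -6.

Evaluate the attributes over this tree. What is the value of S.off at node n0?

1. n0.hot = -6  [given at root]
2. n1.val = 10  [terminal]
3. n2.tag = "mn"  [terminal]
4. n3.cnt = "nx"  ["nx"]
5. n4.tag = "qu"  [terminal]
6. n5.hot = 18  [18]
7. n6.val = 29  [terminal]
8. n5.off = 14  [S.hot * 2 - 22]
9. n5.live = 26  [a.val + S.hot - 21]
10. n5.fin = true  [true]
11. n3.wid = -1  [S.live + S.off - 41]
12. n3.lim = 22  [S.live + S.off - 18]
13. n3.env = "zqu"  ["z" ++ f.tag]
14. n0.off = -8  [a.val + B.wid - 17]
15. n0.live = 25  [S.hot + 31]
16. n0.fin = false  [S.hot > -6]

-8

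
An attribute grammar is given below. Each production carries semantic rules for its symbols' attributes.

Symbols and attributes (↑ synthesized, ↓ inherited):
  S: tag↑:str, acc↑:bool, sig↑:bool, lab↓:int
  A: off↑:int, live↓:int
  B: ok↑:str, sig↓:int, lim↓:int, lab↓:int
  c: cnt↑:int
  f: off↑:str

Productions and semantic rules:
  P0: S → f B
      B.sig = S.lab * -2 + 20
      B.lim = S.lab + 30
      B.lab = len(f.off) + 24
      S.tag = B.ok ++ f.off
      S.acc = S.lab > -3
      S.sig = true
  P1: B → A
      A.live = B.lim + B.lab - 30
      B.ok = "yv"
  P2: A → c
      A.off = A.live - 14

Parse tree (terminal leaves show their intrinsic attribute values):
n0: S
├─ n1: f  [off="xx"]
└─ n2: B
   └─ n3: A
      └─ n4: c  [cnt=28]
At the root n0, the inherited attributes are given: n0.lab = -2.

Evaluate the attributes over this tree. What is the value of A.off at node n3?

10

1. n0.lab = -2  [given at root]
2. n1.off = "xx"  [terminal]
3. n2.sig = 24  [S.lab * -2 + 20]
4. n2.lim = 28  [S.lab + 30]
5. n2.lab = 26  [len(f.off) + 24]
6. n3.live = 24  [B.lim + B.lab - 30]
7. n4.cnt = 28  [terminal]
8. n3.off = 10  [A.live - 14]
9. n2.ok = "yv"  ["yv"]
10. n0.tag = "yvxx"  [B.ok ++ f.off]
11. n0.acc = true  [S.lab > -3]
12. n0.sig = true  [true]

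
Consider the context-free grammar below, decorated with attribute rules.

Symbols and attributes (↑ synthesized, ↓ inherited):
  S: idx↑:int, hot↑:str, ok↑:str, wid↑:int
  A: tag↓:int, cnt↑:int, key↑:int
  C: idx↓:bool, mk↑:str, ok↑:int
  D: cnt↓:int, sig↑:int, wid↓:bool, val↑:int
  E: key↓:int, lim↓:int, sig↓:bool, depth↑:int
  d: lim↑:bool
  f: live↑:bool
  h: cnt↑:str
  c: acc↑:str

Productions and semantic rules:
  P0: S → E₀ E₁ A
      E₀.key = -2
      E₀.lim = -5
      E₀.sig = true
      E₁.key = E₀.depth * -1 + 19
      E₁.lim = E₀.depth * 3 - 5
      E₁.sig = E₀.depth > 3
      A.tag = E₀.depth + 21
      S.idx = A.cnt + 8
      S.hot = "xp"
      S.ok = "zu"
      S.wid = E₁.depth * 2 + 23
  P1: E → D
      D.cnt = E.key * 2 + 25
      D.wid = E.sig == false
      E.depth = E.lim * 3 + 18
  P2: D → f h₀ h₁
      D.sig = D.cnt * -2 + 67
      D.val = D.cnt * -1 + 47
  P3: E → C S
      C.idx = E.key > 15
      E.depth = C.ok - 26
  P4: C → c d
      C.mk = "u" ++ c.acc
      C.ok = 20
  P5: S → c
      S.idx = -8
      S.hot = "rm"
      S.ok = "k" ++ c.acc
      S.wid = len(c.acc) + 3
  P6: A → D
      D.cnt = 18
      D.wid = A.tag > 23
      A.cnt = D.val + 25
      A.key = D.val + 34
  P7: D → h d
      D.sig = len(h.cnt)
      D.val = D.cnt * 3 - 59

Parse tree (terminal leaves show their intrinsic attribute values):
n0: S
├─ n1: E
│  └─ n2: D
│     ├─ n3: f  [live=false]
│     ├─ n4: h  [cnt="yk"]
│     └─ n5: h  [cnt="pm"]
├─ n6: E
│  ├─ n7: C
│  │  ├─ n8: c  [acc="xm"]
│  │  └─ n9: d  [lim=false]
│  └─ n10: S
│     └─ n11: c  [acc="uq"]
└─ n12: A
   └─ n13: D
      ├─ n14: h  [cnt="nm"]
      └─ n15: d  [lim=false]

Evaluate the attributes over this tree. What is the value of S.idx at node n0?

1. n1.key = -2  [-2]
2. n1.lim = -5  [-5]
3. n1.sig = true  [true]
4. n2.cnt = 21  [E.key * 2 + 25]
5. n2.wid = false  [E.sig == false]
6. n3.live = false  [terminal]
7. n4.cnt = "yk"  [terminal]
8. n5.cnt = "pm"  [terminal]
9. n2.sig = 25  [D.cnt * -2 + 67]
10. n2.val = 26  [D.cnt * -1 + 47]
11. n1.depth = 3  [E.lim * 3 + 18]
12. n6.key = 16  [E₀.depth * -1 + 19]
13. n6.lim = 4  [E₀.depth * 3 - 5]
14. n6.sig = false  [E₀.depth > 3]
15. n7.idx = true  [E.key > 15]
16. n8.acc = "xm"  [terminal]
17. n9.lim = false  [terminal]
18. n7.mk = "uxm"  ["u" ++ c.acc]
19. n7.ok = 20  [20]
20. n11.acc = "uq"  [terminal]
21. n10.idx = -8  [-8]
22. n10.hot = "rm"  ["rm"]
23. n10.ok = "kuq"  ["k" ++ c.acc]
24. n10.wid = 5  [len(c.acc) + 3]
25. n6.depth = -6  [C.ok - 26]
26. n12.tag = 24  [E₀.depth + 21]
27. n13.cnt = 18  [18]
28. n13.wid = true  [A.tag > 23]
29. n14.cnt = "nm"  [terminal]
30. n15.lim = false  [terminal]
31. n13.sig = 2  [len(h.cnt)]
32. n13.val = -5  [D.cnt * 3 - 59]
33. n12.cnt = 20  [D.val + 25]
34. n12.key = 29  [D.val + 34]
35. n0.idx = 28  [A.cnt + 8]
36. n0.hot = "xp"  ["xp"]
37. n0.ok = "zu"  ["zu"]
38. n0.wid = 11  [E₁.depth * 2 + 23]

28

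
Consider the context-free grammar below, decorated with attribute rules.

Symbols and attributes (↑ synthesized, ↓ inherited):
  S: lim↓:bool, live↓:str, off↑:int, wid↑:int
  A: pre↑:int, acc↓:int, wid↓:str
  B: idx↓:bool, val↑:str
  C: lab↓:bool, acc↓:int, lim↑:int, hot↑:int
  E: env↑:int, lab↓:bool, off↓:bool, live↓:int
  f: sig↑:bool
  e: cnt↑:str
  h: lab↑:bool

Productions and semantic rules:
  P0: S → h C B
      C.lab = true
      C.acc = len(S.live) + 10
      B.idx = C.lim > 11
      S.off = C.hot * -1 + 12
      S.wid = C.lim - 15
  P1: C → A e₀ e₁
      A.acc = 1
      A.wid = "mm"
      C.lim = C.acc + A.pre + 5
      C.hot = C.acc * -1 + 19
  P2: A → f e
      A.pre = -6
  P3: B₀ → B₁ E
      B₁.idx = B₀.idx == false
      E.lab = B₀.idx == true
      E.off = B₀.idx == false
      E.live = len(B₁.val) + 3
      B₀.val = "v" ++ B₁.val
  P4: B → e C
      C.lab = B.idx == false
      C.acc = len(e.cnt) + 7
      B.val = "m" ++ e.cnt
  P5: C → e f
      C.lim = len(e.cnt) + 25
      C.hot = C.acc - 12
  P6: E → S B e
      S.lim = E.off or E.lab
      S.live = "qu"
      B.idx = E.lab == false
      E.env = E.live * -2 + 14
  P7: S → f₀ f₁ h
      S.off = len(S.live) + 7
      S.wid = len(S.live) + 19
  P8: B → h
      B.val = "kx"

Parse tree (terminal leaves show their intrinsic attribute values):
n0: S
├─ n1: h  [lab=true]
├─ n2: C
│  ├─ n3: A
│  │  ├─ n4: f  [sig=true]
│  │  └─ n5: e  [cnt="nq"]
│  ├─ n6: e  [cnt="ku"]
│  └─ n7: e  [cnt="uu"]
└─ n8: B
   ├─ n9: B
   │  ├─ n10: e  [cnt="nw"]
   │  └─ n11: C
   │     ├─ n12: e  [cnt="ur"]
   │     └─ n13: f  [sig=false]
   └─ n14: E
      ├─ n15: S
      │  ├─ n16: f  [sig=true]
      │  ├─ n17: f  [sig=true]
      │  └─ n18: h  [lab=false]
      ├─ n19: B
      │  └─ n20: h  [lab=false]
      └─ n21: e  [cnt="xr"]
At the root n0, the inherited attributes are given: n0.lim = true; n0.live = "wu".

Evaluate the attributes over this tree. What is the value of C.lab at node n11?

false

1. n0.lim = true  [given at root]
2. n0.live = "wu"  [given at root]
3. n1.lab = true  [terminal]
4. n2.lab = true  [true]
5. n2.acc = 12  [len(S.live) + 10]
6. n3.acc = 1  [1]
7. n3.wid = "mm"  ["mm"]
8. n4.sig = true  [terminal]
9. n5.cnt = "nq"  [terminal]
10. n3.pre = -6  [-6]
11. n6.cnt = "ku"  [terminal]
12. n7.cnt = "uu"  [terminal]
13. n2.lim = 11  [C.acc + A.pre + 5]
14. n2.hot = 7  [C.acc * -1 + 19]
15. n8.idx = false  [C.lim > 11]
16. n9.idx = true  [B₀.idx == false]
17. n10.cnt = "nw"  [terminal]
18. n11.lab = false  [B.idx == false]
19. n11.acc = 9  [len(e.cnt) + 7]
20. n12.cnt = "ur"  [terminal]
21. n13.sig = false  [terminal]
22. n11.lim = 27  [len(e.cnt) + 25]
23. n11.hot = -3  [C.acc - 12]
24. n9.val = "mnw"  ["m" ++ e.cnt]
25. n14.lab = false  [B₀.idx == true]
26. n14.off = true  [B₀.idx == false]
27. n14.live = 6  [len(B₁.val) + 3]
28. n15.lim = true  [E.off or E.lab]
29. n15.live = "qu"  ["qu"]
30. n16.sig = true  [terminal]
31. n17.sig = true  [terminal]
32. n18.lab = false  [terminal]
33. n15.off = 9  [len(S.live) + 7]
34. n15.wid = 21  [len(S.live) + 19]
35. n19.idx = true  [E.lab == false]
36. n20.lab = false  [terminal]
37. n19.val = "kx"  ["kx"]
38. n21.cnt = "xr"  [terminal]
39. n14.env = 2  [E.live * -2 + 14]
40. n8.val = "vmnw"  ["v" ++ B₁.val]
41. n0.off = 5  [C.hot * -1 + 12]
42. n0.wid = -4  [C.lim - 15]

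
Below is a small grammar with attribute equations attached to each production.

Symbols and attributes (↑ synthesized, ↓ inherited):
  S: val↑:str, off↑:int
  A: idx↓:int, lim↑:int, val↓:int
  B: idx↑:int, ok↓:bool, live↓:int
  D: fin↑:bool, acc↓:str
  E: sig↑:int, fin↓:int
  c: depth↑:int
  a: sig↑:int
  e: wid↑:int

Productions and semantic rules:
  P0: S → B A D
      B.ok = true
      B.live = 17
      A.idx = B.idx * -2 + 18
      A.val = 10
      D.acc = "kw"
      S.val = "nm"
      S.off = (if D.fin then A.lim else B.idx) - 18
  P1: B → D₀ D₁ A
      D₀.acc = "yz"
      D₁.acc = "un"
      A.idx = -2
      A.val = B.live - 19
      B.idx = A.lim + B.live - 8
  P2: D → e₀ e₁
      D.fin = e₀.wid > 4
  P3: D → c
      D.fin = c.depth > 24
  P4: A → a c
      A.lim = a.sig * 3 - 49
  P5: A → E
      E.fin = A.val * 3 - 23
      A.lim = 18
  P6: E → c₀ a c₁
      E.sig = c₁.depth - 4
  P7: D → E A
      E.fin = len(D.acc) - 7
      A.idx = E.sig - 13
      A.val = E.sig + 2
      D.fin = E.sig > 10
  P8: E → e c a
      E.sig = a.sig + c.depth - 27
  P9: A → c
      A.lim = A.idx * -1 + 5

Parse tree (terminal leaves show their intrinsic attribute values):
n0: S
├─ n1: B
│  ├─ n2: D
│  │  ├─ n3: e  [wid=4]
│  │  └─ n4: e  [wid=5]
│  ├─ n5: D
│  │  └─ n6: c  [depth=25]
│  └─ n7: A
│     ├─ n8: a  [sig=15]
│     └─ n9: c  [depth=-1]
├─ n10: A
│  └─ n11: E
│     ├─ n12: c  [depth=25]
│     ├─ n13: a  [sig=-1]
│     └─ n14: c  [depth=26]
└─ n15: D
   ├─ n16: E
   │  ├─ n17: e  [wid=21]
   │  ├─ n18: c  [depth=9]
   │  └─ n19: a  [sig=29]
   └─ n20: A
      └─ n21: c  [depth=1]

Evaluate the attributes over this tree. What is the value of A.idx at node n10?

8

1. n1.ok = true  [true]
2. n1.live = 17  [17]
3. n2.acc = "yz"  ["yz"]
4. n3.wid = 4  [terminal]
5. n4.wid = 5  [terminal]
6. n2.fin = false  [e₀.wid > 4]
7. n5.acc = "un"  ["un"]
8. n6.depth = 25  [terminal]
9. n5.fin = true  [c.depth > 24]
10. n7.idx = -2  [-2]
11. n7.val = -2  [B.live - 19]
12. n8.sig = 15  [terminal]
13. n9.depth = -1  [terminal]
14. n7.lim = -4  [a.sig * 3 - 49]
15. n1.idx = 5  [A.lim + B.live - 8]
16. n10.idx = 8  [B.idx * -2 + 18]
17. n10.val = 10  [10]
18. n11.fin = 7  [A.val * 3 - 23]
19. n12.depth = 25  [terminal]
20. n13.sig = -1  [terminal]
21. n14.depth = 26  [terminal]
22. n11.sig = 22  [c₁.depth - 4]
23. n10.lim = 18  [18]
24. n15.acc = "kw"  ["kw"]
25. n16.fin = -5  [len(D.acc) - 7]
26. n17.wid = 21  [terminal]
27. n18.depth = 9  [terminal]
28. n19.sig = 29  [terminal]
29. n16.sig = 11  [a.sig + c.depth - 27]
30. n20.idx = -2  [E.sig - 13]
31. n20.val = 13  [E.sig + 2]
32. n21.depth = 1  [terminal]
33. n20.lim = 7  [A.idx * -1 + 5]
34. n15.fin = true  [E.sig > 10]
35. n0.val = "nm"  ["nm"]
36. n0.off = 0  [(if D.fin then A.lim else B.idx) - 18]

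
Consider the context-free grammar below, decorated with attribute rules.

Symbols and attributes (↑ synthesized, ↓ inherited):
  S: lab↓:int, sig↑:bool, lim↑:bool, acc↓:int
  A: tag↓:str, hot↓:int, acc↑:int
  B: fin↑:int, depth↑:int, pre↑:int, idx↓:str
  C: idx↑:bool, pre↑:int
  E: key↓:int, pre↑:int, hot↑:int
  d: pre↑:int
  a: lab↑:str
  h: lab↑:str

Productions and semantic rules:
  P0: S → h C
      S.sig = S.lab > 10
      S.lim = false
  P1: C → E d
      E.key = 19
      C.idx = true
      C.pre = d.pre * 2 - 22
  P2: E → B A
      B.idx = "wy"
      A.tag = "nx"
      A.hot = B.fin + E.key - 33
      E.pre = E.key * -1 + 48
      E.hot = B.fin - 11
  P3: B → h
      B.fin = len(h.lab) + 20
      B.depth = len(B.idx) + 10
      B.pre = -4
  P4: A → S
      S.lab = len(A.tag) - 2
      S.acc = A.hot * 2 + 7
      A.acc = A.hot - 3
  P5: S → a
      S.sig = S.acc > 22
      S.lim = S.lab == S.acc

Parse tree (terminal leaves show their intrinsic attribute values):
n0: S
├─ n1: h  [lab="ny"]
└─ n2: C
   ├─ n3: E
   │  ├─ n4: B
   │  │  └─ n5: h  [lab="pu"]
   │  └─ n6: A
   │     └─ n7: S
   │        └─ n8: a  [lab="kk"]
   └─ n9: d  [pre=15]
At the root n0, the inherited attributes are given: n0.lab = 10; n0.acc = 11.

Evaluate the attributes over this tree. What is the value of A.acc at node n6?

5

1. n0.lab = 10  [given at root]
2. n0.acc = 11  [given at root]
3. n1.lab = "ny"  [terminal]
4. n3.key = 19  [19]
5. n4.idx = "wy"  ["wy"]
6. n5.lab = "pu"  [terminal]
7. n4.fin = 22  [len(h.lab) + 20]
8. n4.depth = 12  [len(B.idx) + 10]
9. n4.pre = -4  [-4]
10. n6.tag = "nx"  ["nx"]
11. n6.hot = 8  [B.fin + E.key - 33]
12. n7.lab = 0  [len(A.tag) - 2]
13. n7.acc = 23  [A.hot * 2 + 7]
14. n8.lab = "kk"  [terminal]
15. n7.sig = true  [S.acc > 22]
16. n7.lim = false  [S.lab == S.acc]
17. n6.acc = 5  [A.hot - 3]
18. n3.pre = 29  [E.key * -1 + 48]
19. n3.hot = 11  [B.fin - 11]
20. n9.pre = 15  [terminal]
21. n2.idx = true  [true]
22. n2.pre = 8  [d.pre * 2 - 22]
23. n0.sig = false  [S.lab > 10]
24. n0.lim = false  [false]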